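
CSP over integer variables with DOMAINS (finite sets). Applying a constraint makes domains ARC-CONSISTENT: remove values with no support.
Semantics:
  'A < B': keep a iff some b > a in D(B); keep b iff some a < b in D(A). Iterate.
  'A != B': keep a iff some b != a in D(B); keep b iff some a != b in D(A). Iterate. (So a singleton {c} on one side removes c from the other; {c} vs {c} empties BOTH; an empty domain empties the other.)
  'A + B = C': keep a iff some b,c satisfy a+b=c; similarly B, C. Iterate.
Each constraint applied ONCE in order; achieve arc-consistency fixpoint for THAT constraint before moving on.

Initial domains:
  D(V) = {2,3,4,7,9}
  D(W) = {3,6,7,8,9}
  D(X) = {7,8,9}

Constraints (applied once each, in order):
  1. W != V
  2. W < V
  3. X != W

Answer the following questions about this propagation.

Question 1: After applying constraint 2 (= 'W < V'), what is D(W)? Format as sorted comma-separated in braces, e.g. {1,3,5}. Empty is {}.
Answer: {3,6,7,8}

Derivation:
Constraint 1 (W != V) on D(W)={3,6,7,8,9} D(V)={2,3,4,7,9}: no change
Constraint 2 (W < V) on D(W)={3,6,7,8,9} D(V)={2,3,4,7,9}: W {3,6,7,8,9}->{3,6,7,8}; V {2,3,4,7,9}->{4,7,9}
So after constraint 2: D(W) = {3,6,7,8}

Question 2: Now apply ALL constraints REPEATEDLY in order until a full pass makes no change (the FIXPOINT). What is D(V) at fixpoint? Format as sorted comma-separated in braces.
Answer: {4,7,9}

Derivation:
pass 0 (initial): D(V)={2,3,4,7,9}
pass 1: V {2,3,4,7,9}->{4,7,9}; W {3,6,7,8,9}->{3,6,7,8}
pass 2: no change
Fixpoint after 2 passes: D(V) = {4,7,9}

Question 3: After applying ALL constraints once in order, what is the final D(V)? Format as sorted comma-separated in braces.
Answer: {4,7,9}

Derivation:
Constraint 1 (W != V) on D(W)={3,6,7,8,9} D(V)={2,3,4,7,9}: no change
Constraint 2 (W < V) on D(W)={3,6,7,8,9} D(V)={2,3,4,7,9}: W {3,6,7,8,9}->{3,6,7,8}; V {2,3,4,7,9}->{4,7,9}
Constraint 3 (X != W) on D(X)={7,8,9} D(W)={3,6,7,8}: no change
So after all 3 constraints: D(V) = {4,7,9}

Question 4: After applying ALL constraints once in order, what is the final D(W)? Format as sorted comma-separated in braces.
Constraint 1 (W != V) on D(W)={3,6,7,8,9} D(V)={2,3,4,7,9}: no change
Constraint 2 (W < V) on D(W)={3,6,7,8,9} D(V)={2,3,4,7,9}: W {3,6,7,8,9}->{3,6,7,8}; V {2,3,4,7,9}->{4,7,9}
Constraint 3 (X != W) on D(X)={7,8,9} D(W)={3,6,7,8}: no change
So after all 3 constraints: D(W) = {3,6,7,8}

Answer: {3,6,7,8}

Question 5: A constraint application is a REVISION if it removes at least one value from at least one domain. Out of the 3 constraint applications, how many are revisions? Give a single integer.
Answer: 1

Derivation:
Constraint 1 (W != V) on D(W)={3,6,7,8,9} D(V)={2,3,4,7,9}: no change => not a revision
Constraint 2 (W < V) on D(W)={3,6,7,8,9} D(V)={2,3,4,7,9}: W {3,6,7,8,9}->{3,6,7,8}; V {2,3,4,7,9}->{4,7,9} => REVISION
Constraint 3 (X != W) on D(X)={7,8,9} D(W)={3,6,7,8}: no change => not a revision
Total revisions = 1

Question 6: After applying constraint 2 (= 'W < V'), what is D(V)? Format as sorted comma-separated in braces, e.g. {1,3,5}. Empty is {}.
Answer: {4,7,9}

Derivation:
Constraint 1 (W != V) on D(W)={3,6,7,8,9} D(V)={2,3,4,7,9}: no change
Constraint 2 (W < V) on D(W)={3,6,7,8,9} D(V)={2,3,4,7,9}: W {3,6,7,8,9}->{3,6,7,8}; V {2,3,4,7,9}->{4,7,9}
So after constraint 2: D(V) = {4,7,9}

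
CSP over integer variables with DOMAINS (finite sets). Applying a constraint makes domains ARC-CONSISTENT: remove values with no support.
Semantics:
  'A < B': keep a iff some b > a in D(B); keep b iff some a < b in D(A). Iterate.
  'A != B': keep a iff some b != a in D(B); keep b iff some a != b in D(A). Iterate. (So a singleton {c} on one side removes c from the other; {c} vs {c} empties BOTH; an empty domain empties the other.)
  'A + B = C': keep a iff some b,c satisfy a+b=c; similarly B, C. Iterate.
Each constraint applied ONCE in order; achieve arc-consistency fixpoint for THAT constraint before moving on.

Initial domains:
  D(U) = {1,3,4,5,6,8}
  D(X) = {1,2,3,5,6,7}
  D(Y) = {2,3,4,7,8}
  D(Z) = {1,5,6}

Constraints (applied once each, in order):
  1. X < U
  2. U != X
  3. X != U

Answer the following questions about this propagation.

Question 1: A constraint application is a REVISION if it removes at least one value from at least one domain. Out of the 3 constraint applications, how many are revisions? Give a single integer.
Constraint 1 (X < U) on D(X)={1,2,3,5,6,7} D(U)={1,3,4,5,6,8}: U {1,3,4,5,6,8}->{3,4,5,6,8} => REVISION
Constraint 2 (U != X) on D(U)={3,4,5,6,8} D(X)={1,2,3,5,6,7}: no change => not a revision
Constraint 3 (X != U) on D(X)={1,2,3,5,6,7} D(U)={3,4,5,6,8}: no change => not a revision
Total revisions = 1

Answer: 1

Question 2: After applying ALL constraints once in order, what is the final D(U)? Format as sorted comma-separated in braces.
Answer: {3,4,5,6,8}

Derivation:
Constraint 1 (X < U) on D(X)={1,2,3,5,6,7} D(U)={1,3,4,5,6,8}: U {1,3,4,5,6,8}->{3,4,5,6,8}
Constraint 2 (U != X) on D(U)={3,4,5,6,8} D(X)={1,2,3,5,6,7}: no change
Constraint 3 (X != U) on D(X)={1,2,3,5,6,7} D(U)={3,4,5,6,8}: no change
So after all 3 constraints: D(U) = {3,4,5,6,8}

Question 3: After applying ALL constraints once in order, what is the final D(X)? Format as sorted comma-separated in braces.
Constraint 1 (X < U) on D(X)={1,2,3,5,6,7} D(U)={1,3,4,5,6,8}: U {1,3,4,5,6,8}->{3,4,5,6,8}
Constraint 2 (U != X) on D(U)={3,4,5,6,8} D(X)={1,2,3,5,6,7}: no change
Constraint 3 (X != U) on D(X)={1,2,3,5,6,7} D(U)={3,4,5,6,8}: no change
So after all 3 constraints: D(X) = {1,2,3,5,6,7}

Answer: {1,2,3,5,6,7}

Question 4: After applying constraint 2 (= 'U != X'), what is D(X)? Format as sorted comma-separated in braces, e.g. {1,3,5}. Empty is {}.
Constraint 1 (X < U) on D(X)={1,2,3,5,6,7} D(U)={1,3,4,5,6,8}: U {1,3,4,5,6,8}->{3,4,5,6,8}
Constraint 2 (U != X) on D(U)={3,4,5,6,8} D(X)={1,2,3,5,6,7}: no change
So after constraint 2: D(X) = {1,2,3,5,6,7}

Answer: {1,2,3,5,6,7}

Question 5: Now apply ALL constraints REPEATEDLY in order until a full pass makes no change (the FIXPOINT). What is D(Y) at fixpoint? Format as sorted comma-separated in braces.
Answer: {2,3,4,7,8}

Derivation:
pass 0 (initial): D(Y)={2,3,4,7,8}
pass 1: U {1,3,4,5,6,8}->{3,4,5,6,8}
pass 2: no change
Fixpoint after 2 passes: D(Y) = {2,3,4,7,8}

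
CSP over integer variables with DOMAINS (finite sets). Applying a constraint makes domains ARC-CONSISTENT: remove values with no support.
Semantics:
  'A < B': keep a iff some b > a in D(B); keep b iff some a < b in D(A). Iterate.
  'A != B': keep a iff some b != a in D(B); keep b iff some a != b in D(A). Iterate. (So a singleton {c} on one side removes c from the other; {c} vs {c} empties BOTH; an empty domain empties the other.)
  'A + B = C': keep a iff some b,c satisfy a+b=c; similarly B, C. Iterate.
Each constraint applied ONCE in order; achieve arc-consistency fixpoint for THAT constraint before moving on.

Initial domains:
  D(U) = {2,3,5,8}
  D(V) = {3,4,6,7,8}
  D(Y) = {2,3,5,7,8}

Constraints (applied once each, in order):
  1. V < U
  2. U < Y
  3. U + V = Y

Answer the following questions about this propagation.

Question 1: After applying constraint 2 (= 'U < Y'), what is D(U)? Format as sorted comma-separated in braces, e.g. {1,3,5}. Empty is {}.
Answer: {5}

Derivation:
Constraint 1 (V < U) on D(V)={3,4,6,7,8} D(U)={2,3,5,8}: V {3,4,6,7,8}->{3,4,6,7}; U {2,3,5,8}->{5,8}
Constraint 2 (U < Y) on D(U)={5,8} D(Y)={2,3,5,7,8}: U {5,8}->{5}; Y {2,3,5,7,8}->{7,8}
So after constraint 2: D(U) = {5}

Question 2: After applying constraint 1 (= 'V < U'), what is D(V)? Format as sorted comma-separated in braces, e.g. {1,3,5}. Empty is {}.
Answer: {3,4,6,7}

Derivation:
Constraint 1 (V < U) on D(V)={3,4,6,7,8} D(U)={2,3,5,8}: V {3,4,6,7,8}->{3,4,6,7}; U {2,3,5,8}->{5,8}
So after constraint 1: D(V) = {3,4,6,7}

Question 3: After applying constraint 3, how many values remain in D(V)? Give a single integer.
Answer: 1

Derivation:
Constraint 1 (V < U) on D(V)={3,4,6,7,8} D(U)={2,3,5,8}: V {3,4,6,7,8}->{3,4,6,7}; U {2,3,5,8}->{5,8}
Constraint 2 (U < Y) on D(U)={5,8} D(Y)={2,3,5,7,8}: U {5,8}->{5}; Y {2,3,5,7,8}->{7,8}
Constraint 3 (U + V = Y) on D(U)={5} D(V)={3,4,6,7} D(Y)={7,8}: V {3,4,6,7}->{3}; Y {7,8}->{8}
So after constraint 3: D(V)={3}, size = 1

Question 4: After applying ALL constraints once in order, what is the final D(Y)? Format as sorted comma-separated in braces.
Constraint 1 (V < U) on D(V)={3,4,6,7,8} D(U)={2,3,5,8}: V {3,4,6,7,8}->{3,4,6,7}; U {2,3,5,8}->{5,8}
Constraint 2 (U < Y) on D(U)={5,8} D(Y)={2,3,5,7,8}: U {5,8}->{5}; Y {2,3,5,7,8}->{7,8}
Constraint 3 (U + V = Y) on D(U)={5} D(V)={3,4,6,7} D(Y)={7,8}: V {3,4,6,7}->{3}; Y {7,8}->{8}
So after all 3 constraints: D(Y) = {8}

Answer: {8}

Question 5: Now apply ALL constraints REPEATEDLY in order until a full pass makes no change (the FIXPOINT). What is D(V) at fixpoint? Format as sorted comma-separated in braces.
pass 0 (initial): D(V)={3,4,6,7,8}
pass 1: U {2,3,5,8}->{5}; V {3,4,6,7,8}->{3}; Y {2,3,5,7,8}->{8}
pass 2: no change
Fixpoint after 2 passes: D(V) = {3}

Answer: {3}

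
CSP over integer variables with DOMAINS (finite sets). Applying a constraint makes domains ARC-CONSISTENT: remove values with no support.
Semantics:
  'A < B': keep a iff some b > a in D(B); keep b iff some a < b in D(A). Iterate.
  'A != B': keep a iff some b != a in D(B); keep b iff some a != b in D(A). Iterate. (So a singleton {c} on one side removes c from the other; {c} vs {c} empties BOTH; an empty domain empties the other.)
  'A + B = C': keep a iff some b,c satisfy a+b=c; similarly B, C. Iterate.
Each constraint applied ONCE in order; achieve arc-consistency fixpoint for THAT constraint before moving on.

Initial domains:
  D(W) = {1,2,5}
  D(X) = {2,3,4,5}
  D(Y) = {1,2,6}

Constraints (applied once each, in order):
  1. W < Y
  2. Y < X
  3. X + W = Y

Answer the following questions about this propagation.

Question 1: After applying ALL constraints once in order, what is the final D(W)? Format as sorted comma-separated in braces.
Answer: {}

Derivation:
Constraint 1 (W < Y) on D(W)={1,2,5} D(Y)={1,2,6}: Y {1,2,6}->{2,6}
Constraint 2 (Y < X) on D(Y)={2,6} D(X)={2,3,4,5}: Y {2,6}->{2}; X {2,3,4,5}->{3,4,5}
Constraint 3 (X + W = Y) on D(X)={3,4,5} D(W)={1,2,5} D(Y)={2}: X {3,4,5}->{}; W {1,2,5}->{}; Y {2}->{}
So after all 3 constraints: D(W) = {}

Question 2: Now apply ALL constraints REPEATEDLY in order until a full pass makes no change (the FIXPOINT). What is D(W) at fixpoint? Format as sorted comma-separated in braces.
pass 0 (initial): D(W)={1,2,5}
pass 1: W {1,2,5}->{}; X {2,3,4,5}->{}; Y {1,2,6}->{}
pass 2: no change
Fixpoint after 2 passes: D(W) = {}

Answer: {}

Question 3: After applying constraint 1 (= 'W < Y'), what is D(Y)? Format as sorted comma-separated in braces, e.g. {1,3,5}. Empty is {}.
Constraint 1 (W < Y) on D(W)={1,2,5} D(Y)={1,2,6}: Y {1,2,6}->{2,6}
So after constraint 1: D(Y) = {2,6}

Answer: {2,6}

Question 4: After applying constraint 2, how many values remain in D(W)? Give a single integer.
Answer: 3

Derivation:
Constraint 1 (W < Y) on D(W)={1,2,5} D(Y)={1,2,6}: Y {1,2,6}->{2,6}
Constraint 2 (Y < X) on D(Y)={2,6} D(X)={2,3,4,5}: Y {2,6}->{2}; X {2,3,4,5}->{3,4,5}
So after constraint 2: D(W)={1,2,5}, size = 3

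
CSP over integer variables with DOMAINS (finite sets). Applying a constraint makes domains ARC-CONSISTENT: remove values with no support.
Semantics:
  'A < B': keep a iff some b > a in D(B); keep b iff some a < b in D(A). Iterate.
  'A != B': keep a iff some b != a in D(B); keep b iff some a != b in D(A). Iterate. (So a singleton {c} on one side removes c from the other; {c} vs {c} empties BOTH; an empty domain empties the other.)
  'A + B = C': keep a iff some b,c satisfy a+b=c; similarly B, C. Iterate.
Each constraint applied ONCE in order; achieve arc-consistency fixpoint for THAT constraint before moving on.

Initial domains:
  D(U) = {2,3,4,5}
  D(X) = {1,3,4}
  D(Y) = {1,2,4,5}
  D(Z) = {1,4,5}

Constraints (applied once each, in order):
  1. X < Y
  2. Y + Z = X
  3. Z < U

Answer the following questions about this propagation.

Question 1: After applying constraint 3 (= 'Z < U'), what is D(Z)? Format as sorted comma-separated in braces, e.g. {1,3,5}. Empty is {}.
Constraint 1 (X < Y) on D(X)={1,3,4} D(Y)={1,2,4,5}: Y {1,2,4,5}->{2,4,5}
Constraint 2 (Y + Z = X) on D(Y)={2,4,5} D(Z)={1,4,5} D(X)={1,3,4}: Y {2,4,5}->{2}; Z {1,4,5}->{1}; X {1,3,4}->{3}
Constraint 3 (Z < U) on D(Z)={1} D(U)={2,3,4,5}: no change
So after constraint 3: D(Z) = {1}

Answer: {1}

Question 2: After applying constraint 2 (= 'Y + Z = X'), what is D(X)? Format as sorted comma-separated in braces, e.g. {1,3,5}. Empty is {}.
Answer: {3}

Derivation:
Constraint 1 (X < Y) on D(X)={1,3,4} D(Y)={1,2,4,5}: Y {1,2,4,5}->{2,4,5}
Constraint 2 (Y + Z = X) on D(Y)={2,4,5} D(Z)={1,4,5} D(X)={1,3,4}: Y {2,4,5}->{2}; Z {1,4,5}->{1}; X {1,3,4}->{3}
So after constraint 2: D(X) = {3}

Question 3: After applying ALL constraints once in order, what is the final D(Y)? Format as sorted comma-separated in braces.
Constraint 1 (X < Y) on D(X)={1,3,4} D(Y)={1,2,4,5}: Y {1,2,4,5}->{2,4,5}
Constraint 2 (Y + Z = X) on D(Y)={2,4,5} D(Z)={1,4,5} D(X)={1,3,4}: Y {2,4,5}->{2}; Z {1,4,5}->{1}; X {1,3,4}->{3}
Constraint 3 (Z < U) on D(Z)={1} D(U)={2,3,4,5}: no change
So after all 3 constraints: D(Y) = {2}

Answer: {2}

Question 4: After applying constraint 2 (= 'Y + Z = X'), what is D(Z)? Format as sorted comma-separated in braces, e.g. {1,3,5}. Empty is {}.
Answer: {1}

Derivation:
Constraint 1 (X < Y) on D(X)={1,3,4} D(Y)={1,2,4,5}: Y {1,2,4,5}->{2,4,5}
Constraint 2 (Y + Z = X) on D(Y)={2,4,5} D(Z)={1,4,5} D(X)={1,3,4}: Y {2,4,5}->{2}; Z {1,4,5}->{1}; X {1,3,4}->{3}
So after constraint 2: D(Z) = {1}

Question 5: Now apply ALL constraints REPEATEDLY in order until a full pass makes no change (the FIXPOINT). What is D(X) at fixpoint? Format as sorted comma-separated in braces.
pass 0 (initial): D(X)={1,3,4}
pass 1: X {1,3,4}->{3}; Y {1,2,4,5}->{2}; Z {1,4,5}->{1}
pass 2: U {2,3,4,5}->{}; X {3}->{}; Y {2}->{}; Z {1}->{}
pass 3: no change
Fixpoint after 3 passes: D(X) = {}

Answer: {}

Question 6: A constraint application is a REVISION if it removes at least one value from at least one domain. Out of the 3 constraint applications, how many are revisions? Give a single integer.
Constraint 1 (X < Y) on D(X)={1,3,4} D(Y)={1,2,4,5}: Y {1,2,4,5}->{2,4,5} => REVISION
Constraint 2 (Y + Z = X) on D(Y)={2,4,5} D(Z)={1,4,5} D(X)={1,3,4}: Y {2,4,5}->{2}; Z {1,4,5}->{1}; X {1,3,4}->{3} => REVISION
Constraint 3 (Z < U) on D(Z)={1} D(U)={2,3,4,5}: no change => not a revision
Total revisions = 2

Answer: 2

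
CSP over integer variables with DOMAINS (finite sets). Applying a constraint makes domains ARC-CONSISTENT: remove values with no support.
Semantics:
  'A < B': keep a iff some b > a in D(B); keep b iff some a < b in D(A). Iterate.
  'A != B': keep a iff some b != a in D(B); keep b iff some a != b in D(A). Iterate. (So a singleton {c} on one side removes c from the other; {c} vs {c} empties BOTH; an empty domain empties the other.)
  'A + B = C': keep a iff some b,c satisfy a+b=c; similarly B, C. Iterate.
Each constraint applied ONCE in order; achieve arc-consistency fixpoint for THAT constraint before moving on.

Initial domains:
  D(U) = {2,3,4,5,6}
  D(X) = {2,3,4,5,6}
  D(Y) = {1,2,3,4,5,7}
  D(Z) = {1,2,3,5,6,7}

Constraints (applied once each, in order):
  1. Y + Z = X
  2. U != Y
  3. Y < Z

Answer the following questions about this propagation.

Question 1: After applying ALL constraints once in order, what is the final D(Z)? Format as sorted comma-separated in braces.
Answer: {2,3,5}

Derivation:
Constraint 1 (Y + Z = X) on D(Y)={1,2,3,4,5,7} D(Z)={1,2,3,5,6,7} D(X)={2,3,4,5,6}: Y {1,2,3,4,5,7}->{1,2,3,4,5}; Z {1,2,3,5,6,7}->{1,2,3,5}
Constraint 2 (U != Y) on D(U)={2,3,4,5,6} D(Y)={1,2,3,4,5}: no change
Constraint 3 (Y < Z) on D(Y)={1,2,3,4,5} D(Z)={1,2,3,5}: Y {1,2,3,4,5}->{1,2,3,4}; Z {1,2,3,5}->{2,3,5}
So after all 3 constraints: D(Z) = {2,3,5}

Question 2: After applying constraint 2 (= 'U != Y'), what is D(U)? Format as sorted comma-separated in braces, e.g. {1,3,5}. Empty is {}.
Constraint 1 (Y + Z = X) on D(Y)={1,2,3,4,5,7} D(Z)={1,2,3,5,6,7} D(X)={2,3,4,5,6}: Y {1,2,3,4,5,7}->{1,2,3,4,5}; Z {1,2,3,5,6,7}->{1,2,3,5}
Constraint 2 (U != Y) on D(U)={2,3,4,5,6} D(Y)={1,2,3,4,5}: no change
So after constraint 2: D(U) = {2,3,4,5,6}

Answer: {2,3,4,5,6}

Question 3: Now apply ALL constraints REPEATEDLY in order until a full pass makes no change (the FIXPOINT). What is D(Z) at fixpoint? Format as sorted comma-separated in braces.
Answer: {2,3,5}

Derivation:
pass 0 (initial): D(Z)={1,2,3,5,6,7}
pass 1: Y {1,2,3,4,5,7}->{1,2,3,4}; Z {1,2,3,5,6,7}->{2,3,5}
pass 2: X {2,3,4,5,6}->{3,4,5,6}
pass 3: no change
Fixpoint after 3 passes: D(Z) = {2,3,5}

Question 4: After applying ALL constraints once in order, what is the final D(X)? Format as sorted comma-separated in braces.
Answer: {2,3,4,5,6}

Derivation:
Constraint 1 (Y + Z = X) on D(Y)={1,2,3,4,5,7} D(Z)={1,2,3,5,6,7} D(X)={2,3,4,5,6}: Y {1,2,3,4,5,7}->{1,2,3,4,5}; Z {1,2,3,5,6,7}->{1,2,3,5}
Constraint 2 (U != Y) on D(U)={2,3,4,5,6} D(Y)={1,2,3,4,5}: no change
Constraint 3 (Y < Z) on D(Y)={1,2,3,4,5} D(Z)={1,2,3,5}: Y {1,2,3,4,5}->{1,2,3,4}; Z {1,2,3,5}->{2,3,5}
So after all 3 constraints: D(X) = {2,3,4,5,6}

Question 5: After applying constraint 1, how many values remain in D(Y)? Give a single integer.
Answer: 5

Derivation:
Constraint 1 (Y + Z = X) on D(Y)={1,2,3,4,5,7} D(Z)={1,2,3,5,6,7} D(X)={2,3,4,5,6}: Y {1,2,3,4,5,7}->{1,2,3,4,5}; Z {1,2,3,5,6,7}->{1,2,3,5}
So after constraint 1: D(Y)={1,2,3,4,5}, size = 5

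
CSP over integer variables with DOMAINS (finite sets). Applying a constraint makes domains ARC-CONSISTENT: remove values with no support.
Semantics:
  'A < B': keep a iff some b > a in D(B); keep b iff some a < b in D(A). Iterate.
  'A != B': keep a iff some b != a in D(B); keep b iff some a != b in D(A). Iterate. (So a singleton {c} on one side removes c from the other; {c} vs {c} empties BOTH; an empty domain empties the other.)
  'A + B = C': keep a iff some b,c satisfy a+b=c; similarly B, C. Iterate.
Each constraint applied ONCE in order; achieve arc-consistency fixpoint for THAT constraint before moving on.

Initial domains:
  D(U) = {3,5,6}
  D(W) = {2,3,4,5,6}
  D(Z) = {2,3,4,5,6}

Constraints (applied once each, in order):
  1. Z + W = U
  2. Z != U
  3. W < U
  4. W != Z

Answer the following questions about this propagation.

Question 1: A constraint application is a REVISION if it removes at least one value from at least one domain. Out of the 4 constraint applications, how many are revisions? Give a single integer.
Constraint 1 (Z + W = U) on D(Z)={2,3,4,5,6} D(W)={2,3,4,5,6} D(U)={3,5,6}: Z {2,3,4,5,6}->{2,3,4}; W {2,3,4,5,6}->{2,3,4}; U {3,5,6}->{5,6} => REVISION
Constraint 2 (Z != U) on D(Z)={2,3,4} D(U)={5,6}: no change => not a revision
Constraint 3 (W < U) on D(W)={2,3,4} D(U)={5,6}: no change => not a revision
Constraint 4 (W != Z) on D(W)={2,3,4} D(Z)={2,3,4}: no change => not a revision
Total revisions = 1

Answer: 1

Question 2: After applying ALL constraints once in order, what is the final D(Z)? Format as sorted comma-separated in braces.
Answer: {2,3,4}

Derivation:
Constraint 1 (Z + W = U) on D(Z)={2,3,4,5,6} D(W)={2,3,4,5,6} D(U)={3,5,6}: Z {2,3,4,5,6}->{2,3,4}; W {2,3,4,5,6}->{2,3,4}; U {3,5,6}->{5,6}
Constraint 2 (Z != U) on D(Z)={2,3,4} D(U)={5,6}: no change
Constraint 3 (W < U) on D(W)={2,3,4} D(U)={5,6}: no change
Constraint 4 (W != Z) on D(W)={2,3,4} D(Z)={2,3,4}: no change
So after all 4 constraints: D(Z) = {2,3,4}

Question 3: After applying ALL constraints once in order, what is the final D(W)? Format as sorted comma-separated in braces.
Answer: {2,3,4}

Derivation:
Constraint 1 (Z + W = U) on D(Z)={2,3,4,5,6} D(W)={2,3,4,5,6} D(U)={3,5,6}: Z {2,3,4,5,6}->{2,3,4}; W {2,3,4,5,6}->{2,3,4}; U {3,5,6}->{5,6}
Constraint 2 (Z != U) on D(Z)={2,3,4} D(U)={5,6}: no change
Constraint 3 (W < U) on D(W)={2,3,4} D(U)={5,6}: no change
Constraint 4 (W != Z) on D(W)={2,3,4} D(Z)={2,3,4}: no change
So after all 4 constraints: D(W) = {2,3,4}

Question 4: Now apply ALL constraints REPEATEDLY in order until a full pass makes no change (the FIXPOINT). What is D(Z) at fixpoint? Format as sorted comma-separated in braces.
pass 0 (initial): D(Z)={2,3,4,5,6}
pass 1: U {3,5,6}->{5,6}; W {2,3,4,5,6}->{2,3,4}; Z {2,3,4,5,6}->{2,3,4}
pass 2: no change
Fixpoint after 2 passes: D(Z) = {2,3,4}

Answer: {2,3,4}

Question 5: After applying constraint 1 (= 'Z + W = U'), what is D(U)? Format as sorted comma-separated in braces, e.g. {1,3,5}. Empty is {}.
Constraint 1 (Z + W = U) on D(Z)={2,3,4,5,6} D(W)={2,3,4,5,6} D(U)={3,5,6}: Z {2,3,4,5,6}->{2,3,4}; W {2,3,4,5,6}->{2,3,4}; U {3,5,6}->{5,6}
So after constraint 1: D(U) = {5,6}

Answer: {5,6}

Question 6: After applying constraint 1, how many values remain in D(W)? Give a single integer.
Constraint 1 (Z + W = U) on D(Z)={2,3,4,5,6} D(W)={2,3,4,5,6} D(U)={3,5,6}: Z {2,3,4,5,6}->{2,3,4}; W {2,3,4,5,6}->{2,3,4}; U {3,5,6}->{5,6}
So after constraint 1: D(W)={2,3,4}, size = 3

Answer: 3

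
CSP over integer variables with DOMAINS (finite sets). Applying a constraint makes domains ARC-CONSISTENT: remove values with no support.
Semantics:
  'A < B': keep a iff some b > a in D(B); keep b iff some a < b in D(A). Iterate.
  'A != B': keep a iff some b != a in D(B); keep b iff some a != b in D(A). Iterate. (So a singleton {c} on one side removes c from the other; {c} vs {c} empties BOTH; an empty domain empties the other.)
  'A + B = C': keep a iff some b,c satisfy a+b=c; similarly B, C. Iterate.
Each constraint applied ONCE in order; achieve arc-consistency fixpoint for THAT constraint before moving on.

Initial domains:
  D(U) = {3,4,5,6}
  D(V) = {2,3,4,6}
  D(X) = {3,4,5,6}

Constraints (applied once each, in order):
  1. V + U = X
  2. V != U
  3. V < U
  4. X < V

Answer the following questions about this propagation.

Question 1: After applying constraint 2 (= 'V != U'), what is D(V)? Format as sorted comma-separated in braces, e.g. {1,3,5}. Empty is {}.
Answer: {2,3}

Derivation:
Constraint 1 (V + U = X) on D(V)={2,3,4,6} D(U)={3,4,5,6} D(X)={3,4,5,6}: V {2,3,4,6}->{2,3}; U {3,4,5,6}->{3,4}; X {3,4,5,6}->{5,6}
Constraint 2 (V != U) on D(V)={2,3} D(U)={3,4}: no change
So after constraint 2: D(V) = {2,3}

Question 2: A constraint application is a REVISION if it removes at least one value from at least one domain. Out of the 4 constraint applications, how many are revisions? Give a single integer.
Answer: 2

Derivation:
Constraint 1 (V + U = X) on D(V)={2,3,4,6} D(U)={3,4,5,6} D(X)={3,4,5,6}: V {2,3,4,6}->{2,3}; U {3,4,5,6}->{3,4}; X {3,4,5,6}->{5,6} => REVISION
Constraint 2 (V != U) on D(V)={2,3} D(U)={3,4}: no change => not a revision
Constraint 3 (V < U) on D(V)={2,3} D(U)={3,4}: no change => not a revision
Constraint 4 (X < V) on D(X)={5,6} D(V)={2,3}: X {5,6}->{}; V {2,3}->{} => REVISION
Total revisions = 2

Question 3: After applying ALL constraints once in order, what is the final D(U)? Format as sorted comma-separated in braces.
Constraint 1 (V + U = X) on D(V)={2,3,4,6} D(U)={3,4,5,6} D(X)={3,4,5,6}: V {2,3,4,6}->{2,3}; U {3,4,5,6}->{3,4}; X {3,4,5,6}->{5,6}
Constraint 2 (V != U) on D(V)={2,3} D(U)={3,4}: no change
Constraint 3 (V < U) on D(V)={2,3} D(U)={3,4}: no change
Constraint 4 (X < V) on D(X)={5,6} D(V)={2,3}: X {5,6}->{}; V {2,3}->{}
So after all 4 constraints: D(U) = {3,4}

Answer: {3,4}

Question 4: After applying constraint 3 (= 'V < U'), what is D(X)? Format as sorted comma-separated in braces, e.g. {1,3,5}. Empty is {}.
Constraint 1 (V + U = X) on D(V)={2,3,4,6} D(U)={3,4,5,6} D(X)={3,4,5,6}: V {2,3,4,6}->{2,3}; U {3,4,5,6}->{3,4}; X {3,4,5,6}->{5,6}
Constraint 2 (V != U) on D(V)={2,3} D(U)={3,4}: no change
Constraint 3 (V < U) on D(V)={2,3} D(U)={3,4}: no change
So after constraint 3: D(X) = {5,6}

Answer: {5,6}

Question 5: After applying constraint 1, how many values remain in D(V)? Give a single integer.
Answer: 2

Derivation:
Constraint 1 (V + U = X) on D(V)={2,3,4,6} D(U)={3,4,5,6} D(X)={3,4,5,6}: V {2,3,4,6}->{2,3}; U {3,4,5,6}->{3,4}; X {3,4,5,6}->{5,6}
So after constraint 1: D(V)={2,3}, size = 2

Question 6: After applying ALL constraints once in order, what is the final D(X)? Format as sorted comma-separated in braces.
Answer: {}

Derivation:
Constraint 1 (V + U = X) on D(V)={2,3,4,6} D(U)={3,4,5,6} D(X)={3,4,5,6}: V {2,3,4,6}->{2,3}; U {3,4,5,6}->{3,4}; X {3,4,5,6}->{5,6}
Constraint 2 (V != U) on D(V)={2,3} D(U)={3,4}: no change
Constraint 3 (V < U) on D(V)={2,3} D(U)={3,4}: no change
Constraint 4 (X < V) on D(X)={5,6} D(V)={2,3}: X {5,6}->{}; V {2,3}->{}
So after all 4 constraints: D(X) = {}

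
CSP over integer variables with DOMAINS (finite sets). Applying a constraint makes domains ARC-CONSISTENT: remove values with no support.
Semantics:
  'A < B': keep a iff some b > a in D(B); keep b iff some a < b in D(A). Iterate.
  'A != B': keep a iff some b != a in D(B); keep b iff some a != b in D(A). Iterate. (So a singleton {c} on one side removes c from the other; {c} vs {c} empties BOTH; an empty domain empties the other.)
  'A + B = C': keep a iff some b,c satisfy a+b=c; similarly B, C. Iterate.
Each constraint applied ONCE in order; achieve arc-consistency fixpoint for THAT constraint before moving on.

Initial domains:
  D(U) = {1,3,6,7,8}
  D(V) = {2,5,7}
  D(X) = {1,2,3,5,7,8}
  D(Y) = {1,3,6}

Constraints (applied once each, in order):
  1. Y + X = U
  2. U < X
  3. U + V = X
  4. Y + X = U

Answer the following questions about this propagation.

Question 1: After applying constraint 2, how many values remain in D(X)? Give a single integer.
Answer: 2

Derivation:
Constraint 1 (Y + X = U) on D(Y)={1,3,6} D(X)={1,2,3,5,7,8} D(U)={1,3,6,7,8}: X {1,2,3,5,7,8}->{1,2,3,5,7}; U {1,3,6,7,8}->{3,6,7,8}
Constraint 2 (U < X) on D(U)={3,6,7,8} D(X)={1,2,3,5,7}: U {3,6,7,8}->{3,6}; X {1,2,3,5,7}->{5,7}
So after constraint 2: D(X)={5,7}, size = 2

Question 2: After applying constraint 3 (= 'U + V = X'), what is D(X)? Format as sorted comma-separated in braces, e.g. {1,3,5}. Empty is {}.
Answer: {5}

Derivation:
Constraint 1 (Y + X = U) on D(Y)={1,3,6} D(X)={1,2,3,5,7,8} D(U)={1,3,6,7,8}: X {1,2,3,5,7,8}->{1,2,3,5,7}; U {1,3,6,7,8}->{3,6,7,8}
Constraint 2 (U < X) on D(U)={3,6,7,8} D(X)={1,2,3,5,7}: U {3,6,7,8}->{3,6}; X {1,2,3,5,7}->{5,7}
Constraint 3 (U + V = X) on D(U)={3,6} D(V)={2,5,7} D(X)={5,7}: U {3,6}->{3}; V {2,5,7}->{2}; X {5,7}->{5}
So after constraint 3: D(X) = {5}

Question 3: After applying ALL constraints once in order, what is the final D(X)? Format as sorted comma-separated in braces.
Answer: {}

Derivation:
Constraint 1 (Y + X = U) on D(Y)={1,3,6} D(X)={1,2,3,5,7,8} D(U)={1,3,6,7,8}: X {1,2,3,5,7,8}->{1,2,3,5,7}; U {1,3,6,7,8}->{3,6,7,8}
Constraint 2 (U < X) on D(U)={3,6,7,8} D(X)={1,2,3,5,7}: U {3,6,7,8}->{3,6}; X {1,2,3,5,7}->{5,7}
Constraint 3 (U + V = X) on D(U)={3,6} D(V)={2,5,7} D(X)={5,7}: U {3,6}->{3}; V {2,5,7}->{2}; X {5,7}->{5}
Constraint 4 (Y + X = U) on D(Y)={1,3,6} D(X)={5} D(U)={3}: Y {1,3,6}->{}; X {5}->{}; U {3}->{}
So after all 4 constraints: D(X) = {}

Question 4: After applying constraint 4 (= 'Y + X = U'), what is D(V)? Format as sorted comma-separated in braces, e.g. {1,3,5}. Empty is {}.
Answer: {2}

Derivation:
Constraint 1 (Y + X = U) on D(Y)={1,3,6} D(X)={1,2,3,5,7,8} D(U)={1,3,6,7,8}: X {1,2,3,5,7,8}->{1,2,3,5,7}; U {1,3,6,7,8}->{3,6,7,8}
Constraint 2 (U < X) on D(U)={3,6,7,8} D(X)={1,2,3,5,7}: U {3,6,7,8}->{3,6}; X {1,2,3,5,7}->{5,7}
Constraint 3 (U + V = X) on D(U)={3,6} D(V)={2,5,7} D(X)={5,7}: U {3,6}->{3}; V {2,5,7}->{2}; X {5,7}->{5}
Constraint 4 (Y + X = U) on D(Y)={1,3,6} D(X)={5} D(U)={3}: Y {1,3,6}->{}; X {5}->{}; U {3}->{}
So after constraint 4: D(V) = {2}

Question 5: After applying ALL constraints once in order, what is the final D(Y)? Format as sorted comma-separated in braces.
Answer: {}

Derivation:
Constraint 1 (Y + X = U) on D(Y)={1,3,6} D(X)={1,2,3,5,7,8} D(U)={1,3,6,7,8}: X {1,2,3,5,7,8}->{1,2,3,5,7}; U {1,3,6,7,8}->{3,6,7,8}
Constraint 2 (U < X) on D(U)={3,6,7,8} D(X)={1,2,3,5,7}: U {3,6,7,8}->{3,6}; X {1,2,3,5,7}->{5,7}
Constraint 3 (U + V = X) on D(U)={3,6} D(V)={2,5,7} D(X)={5,7}: U {3,6}->{3}; V {2,5,7}->{2}; X {5,7}->{5}
Constraint 4 (Y + X = U) on D(Y)={1,3,6} D(X)={5} D(U)={3}: Y {1,3,6}->{}; X {5}->{}; U {3}->{}
So after all 4 constraints: D(Y) = {}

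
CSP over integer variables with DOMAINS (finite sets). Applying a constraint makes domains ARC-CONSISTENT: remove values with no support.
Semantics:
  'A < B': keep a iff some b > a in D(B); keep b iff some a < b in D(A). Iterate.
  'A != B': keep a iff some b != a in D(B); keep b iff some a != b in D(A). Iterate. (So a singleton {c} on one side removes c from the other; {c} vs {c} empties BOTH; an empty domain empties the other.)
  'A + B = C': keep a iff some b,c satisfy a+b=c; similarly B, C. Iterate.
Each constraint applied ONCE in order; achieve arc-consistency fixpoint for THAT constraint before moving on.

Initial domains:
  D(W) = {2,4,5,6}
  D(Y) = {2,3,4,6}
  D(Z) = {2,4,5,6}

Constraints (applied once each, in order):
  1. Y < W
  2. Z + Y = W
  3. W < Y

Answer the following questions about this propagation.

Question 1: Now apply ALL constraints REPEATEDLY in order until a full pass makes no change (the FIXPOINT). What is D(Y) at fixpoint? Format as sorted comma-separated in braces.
Answer: {}

Derivation:
pass 0 (initial): D(Y)={2,3,4,6}
pass 1: W {2,4,5,6}->{}; Y {2,3,4,6}->{}; Z {2,4,5,6}->{2,4}
pass 2: Z {2,4}->{}
pass 3: no change
Fixpoint after 3 passes: D(Y) = {}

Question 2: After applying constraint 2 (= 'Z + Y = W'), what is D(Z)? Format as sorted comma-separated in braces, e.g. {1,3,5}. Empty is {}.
Constraint 1 (Y < W) on D(Y)={2,3,4,6} D(W)={2,4,5,6}: Y {2,3,4,6}->{2,3,4}; W {2,4,5,6}->{4,5,6}
Constraint 2 (Z + Y = W) on D(Z)={2,4,5,6} D(Y)={2,3,4} D(W)={4,5,6}: Z {2,4,5,6}->{2,4}
So after constraint 2: D(Z) = {2,4}

Answer: {2,4}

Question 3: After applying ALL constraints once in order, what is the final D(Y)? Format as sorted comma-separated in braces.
Answer: {}

Derivation:
Constraint 1 (Y < W) on D(Y)={2,3,4,6} D(W)={2,4,5,6}: Y {2,3,4,6}->{2,3,4}; W {2,4,5,6}->{4,5,6}
Constraint 2 (Z + Y = W) on D(Z)={2,4,5,6} D(Y)={2,3,4} D(W)={4,5,6}: Z {2,4,5,6}->{2,4}
Constraint 3 (W < Y) on D(W)={4,5,6} D(Y)={2,3,4}: W {4,5,6}->{}; Y {2,3,4}->{}
So after all 3 constraints: D(Y) = {}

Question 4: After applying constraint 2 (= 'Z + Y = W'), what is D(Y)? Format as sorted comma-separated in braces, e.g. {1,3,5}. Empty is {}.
Constraint 1 (Y < W) on D(Y)={2,3,4,6} D(W)={2,4,5,6}: Y {2,3,4,6}->{2,3,4}; W {2,4,5,6}->{4,5,6}
Constraint 2 (Z + Y = W) on D(Z)={2,4,5,6} D(Y)={2,3,4} D(W)={4,5,6}: Z {2,4,5,6}->{2,4}
So after constraint 2: D(Y) = {2,3,4}

Answer: {2,3,4}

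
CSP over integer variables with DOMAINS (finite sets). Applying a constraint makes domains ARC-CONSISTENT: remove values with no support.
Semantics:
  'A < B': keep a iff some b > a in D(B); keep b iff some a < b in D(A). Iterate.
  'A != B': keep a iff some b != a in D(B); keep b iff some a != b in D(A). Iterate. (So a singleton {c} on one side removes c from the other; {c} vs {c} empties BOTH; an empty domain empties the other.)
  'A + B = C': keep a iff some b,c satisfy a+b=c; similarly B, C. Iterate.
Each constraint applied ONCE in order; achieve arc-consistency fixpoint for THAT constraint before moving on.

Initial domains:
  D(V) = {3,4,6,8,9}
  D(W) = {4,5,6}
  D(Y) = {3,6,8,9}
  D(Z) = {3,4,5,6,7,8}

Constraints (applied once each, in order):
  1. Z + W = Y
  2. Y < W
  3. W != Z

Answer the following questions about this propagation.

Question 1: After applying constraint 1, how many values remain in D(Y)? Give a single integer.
Answer: 2

Derivation:
Constraint 1 (Z + W = Y) on D(Z)={3,4,5,6,7,8} D(W)={4,5,6} D(Y)={3,6,8,9}: Z {3,4,5,6,7,8}->{3,4,5}; Y {3,6,8,9}->{8,9}
So after constraint 1: D(Y)={8,9}, size = 2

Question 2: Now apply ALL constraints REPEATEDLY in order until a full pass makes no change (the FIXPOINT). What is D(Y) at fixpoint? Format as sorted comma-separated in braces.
Answer: {}

Derivation:
pass 0 (initial): D(Y)={3,6,8,9}
pass 1: W {4,5,6}->{}; Y {3,6,8,9}->{}; Z {3,4,5,6,7,8}->{}
pass 2: no change
Fixpoint after 2 passes: D(Y) = {}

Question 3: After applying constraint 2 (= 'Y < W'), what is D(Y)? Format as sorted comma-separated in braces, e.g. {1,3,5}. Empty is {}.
Answer: {}

Derivation:
Constraint 1 (Z + W = Y) on D(Z)={3,4,5,6,7,8} D(W)={4,5,6} D(Y)={3,6,8,9}: Z {3,4,5,6,7,8}->{3,4,5}; Y {3,6,8,9}->{8,9}
Constraint 2 (Y < W) on D(Y)={8,9} D(W)={4,5,6}: Y {8,9}->{}; W {4,5,6}->{}
So after constraint 2: D(Y) = {}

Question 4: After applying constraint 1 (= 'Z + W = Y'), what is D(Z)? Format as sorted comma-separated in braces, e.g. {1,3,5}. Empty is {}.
Constraint 1 (Z + W = Y) on D(Z)={3,4,5,6,7,8} D(W)={4,5,6} D(Y)={3,6,8,9}: Z {3,4,5,6,7,8}->{3,4,5}; Y {3,6,8,9}->{8,9}
So after constraint 1: D(Z) = {3,4,5}

Answer: {3,4,5}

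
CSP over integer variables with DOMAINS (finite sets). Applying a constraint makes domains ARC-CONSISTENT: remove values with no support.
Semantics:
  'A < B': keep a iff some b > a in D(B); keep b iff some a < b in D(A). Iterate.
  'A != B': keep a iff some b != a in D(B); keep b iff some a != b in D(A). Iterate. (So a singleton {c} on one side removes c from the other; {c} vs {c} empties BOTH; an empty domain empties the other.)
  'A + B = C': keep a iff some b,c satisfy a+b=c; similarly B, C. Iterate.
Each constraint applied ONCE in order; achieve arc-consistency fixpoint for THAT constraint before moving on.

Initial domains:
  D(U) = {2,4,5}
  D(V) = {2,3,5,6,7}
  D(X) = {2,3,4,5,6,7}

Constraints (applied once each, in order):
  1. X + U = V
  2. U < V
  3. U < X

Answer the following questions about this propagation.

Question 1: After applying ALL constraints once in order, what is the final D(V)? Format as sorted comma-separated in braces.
Constraint 1 (X + U = V) on D(X)={2,3,4,5,6,7} D(U)={2,4,5} D(V)={2,3,5,6,7}: X {2,3,4,5,6,7}->{2,3,4,5}; V {2,3,5,6,7}->{5,6,7}
Constraint 2 (U < V) on D(U)={2,4,5} D(V)={5,6,7}: no change
Constraint 3 (U < X) on D(U)={2,4,5} D(X)={2,3,4,5}: U {2,4,5}->{2,4}; X {2,3,4,5}->{3,4,5}
So after all 3 constraints: D(V) = {5,6,7}

Answer: {5,6,7}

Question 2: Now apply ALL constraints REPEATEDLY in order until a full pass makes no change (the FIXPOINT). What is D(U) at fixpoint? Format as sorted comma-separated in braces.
Answer: {2,4}

Derivation:
pass 0 (initial): D(U)={2,4,5}
pass 1: U {2,4,5}->{2,4}; V {2,3,5,6,7}->{5,6,7}; X {2,3,4,5,6,7}->{3,4,5}
pass 2: no change
Fixpoint after 2 passes: D(U) = {2,4}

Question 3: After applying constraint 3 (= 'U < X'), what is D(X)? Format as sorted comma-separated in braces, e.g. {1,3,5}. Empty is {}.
Answer: {3,4,5}

Derivation:
Constraint 1 (X + U = V) on D(X)={2,3,4,5,6,7} D(U)={2,4,5} D(V)={2,3,5,6,7}: X {2,3,4,5,6,7}->{2,3,4,5}; V {2,3,5,6,7}->{5,6,7}
Constraint 2 (U < V) on D(U)={2,4,5} D(V)={5,6,7}: no change
Constraint 3 (U < X) on D(U)={2,4,5} D(X)={2,3,4,5}: U {2,4,5}->{2,4}; X {2,3,4,5}->{3,4,5}
So after constraint 3: D(X) = {3,4,5}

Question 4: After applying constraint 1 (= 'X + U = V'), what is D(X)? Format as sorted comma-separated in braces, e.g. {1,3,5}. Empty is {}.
Constraint 1 (X + U = V) on D(X)={2,3,4,5,6,7} D(U)={2,4,5} D(V)={2,3,5,6,7}: X {2,3,4,5,6,7}->{2,3,4,5}; V {2,3,5,6,7}->{5,6,7}
So after constraint 1: D(X) = {2,3,4,5}

Answer: {2,3,4,5}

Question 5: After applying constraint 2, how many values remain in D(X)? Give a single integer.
Answer: 4

Derivation:
Constraint 1 (X + U = V) on D(X)={2,3,4,5,6,7} D(U)={2,4,5} D(V)={2,3,5,6,7}: X {2,3,4,5,6,7}->{2,3,4,5}; V {2,3,5,6,7}->{5,6,7}
Constraint 2 (U < V) on D(U)={2,4,5} D(V)={5,6,7}: no change
So after constraint 2: D(X)={2,3,4,5}, size = 4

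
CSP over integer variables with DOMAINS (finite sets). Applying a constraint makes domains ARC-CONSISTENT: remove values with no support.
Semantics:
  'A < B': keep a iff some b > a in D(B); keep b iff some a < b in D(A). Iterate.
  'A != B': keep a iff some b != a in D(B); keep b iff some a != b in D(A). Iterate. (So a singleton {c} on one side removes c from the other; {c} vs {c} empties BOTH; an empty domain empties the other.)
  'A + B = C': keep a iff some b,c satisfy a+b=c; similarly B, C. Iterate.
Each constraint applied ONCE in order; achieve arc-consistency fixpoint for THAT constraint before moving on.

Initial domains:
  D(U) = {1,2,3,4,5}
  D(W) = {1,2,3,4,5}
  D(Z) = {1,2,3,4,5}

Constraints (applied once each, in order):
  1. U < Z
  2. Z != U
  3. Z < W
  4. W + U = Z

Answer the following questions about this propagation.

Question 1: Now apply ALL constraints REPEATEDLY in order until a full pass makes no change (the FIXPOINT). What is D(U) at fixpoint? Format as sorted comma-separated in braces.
Answer: {}

Derivation:
pass 0 (initial): D(U)={1,2,3,4,5}
pass 1: U {1,2,3,4,5}->{1}; W {1,2,3,4,5}->{3}; Z {1,2,3,4,5}->{4}
pass 2: U {1}->{}; W {3}->{}; Z {4}->{}
pass 3: no change
Fixpoint after 3 passes: D(U) = {}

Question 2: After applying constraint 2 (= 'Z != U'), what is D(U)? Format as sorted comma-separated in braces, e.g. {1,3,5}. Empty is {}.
Constraint 1 (U < Z) on D(U)={1,2,3,4,5} D(Z)={1,2,3,4,5}: U {1,2,3,4,5}->{1,2,3,4}; Z {1,2,3,4,5}->{2,3,4,5}
Constraint 2 (Z != U) on D(Z)={2,3,4,5} D(U)={1,2,3,4}: no change
So after constraint 2: D(U) = {1,2,3,4}

Answer: {1,2,3,4}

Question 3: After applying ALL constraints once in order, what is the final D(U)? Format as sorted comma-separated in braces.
Answer: {1}

Derivation:
Constraint 1 (U < Z) on D(U)={1,2,3,4,5} D(Z)={1,2,3,4,5}: U {1,2,3,4,5}->{1,2,3,4}; Z {1,2,3,4,5}->{2,3,4,5}
Constraint 2 (Z != U) on D(Z)={2,3,4,5} D(U)={1,2,3,4}: no change
Constraint 3 (Z < W) on D(Z)={2,3,4,5} D(W)={1,2,3,4,5}: Z {2,3,4,5}->{2,3,4}; W {1,2,3,4,5}->{3,4,5}
Constraint 4 (W + U = Z) on D(W)={3,4,5} D(U)={1,2,3,4} D(Z)={2,3,4}: W {3,4,5}->{3}; U {1,2,3,4}->{1}; Z {2,3,4}->{4}
So after all 4 constraints: D(U) = {1}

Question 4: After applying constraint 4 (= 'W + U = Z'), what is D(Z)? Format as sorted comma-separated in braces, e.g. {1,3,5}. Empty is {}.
Constraint 1 (U < Z) on D(U)={1,2,3,4,5} D(Z)={1,2,3,4,5}: U {1,2,3,4,5}->{1,2,3,4}; Z {1,2,3,4,5}->{2,3,4,5}
Constraint 2 (Z != U) on D(Z)={2,3,4,5} D(U)={1,2,3,4}: no change
Constraint 3 (Z < W) on D(Z)={2,3,4,5} D(W)={1,2,3,4,5}: Z {2,3,4,5}->{2,3,4}; W {1,2,3,4,5}->{3,4,5}
Constraint 4 (W + U = Z) on D(W)={3,4,5} D(U)={1,2,3,4} D(Z)={2,3,4}: W {3,4,5}->{3}; U {1,2,3,4}->{1}; Z {2,3,4}->{4}
So after constraint 4: D(Z) = {4}

Answer: {4}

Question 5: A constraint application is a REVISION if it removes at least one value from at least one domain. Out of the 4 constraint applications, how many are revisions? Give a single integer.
Answer: 3

Derivation:
Constraint 1 (U < Z) on D(U)={1,2,3,4,5} D(Z)={1,2,3,4,5}: U {1,2,3,4,5}->{1,2,3,4}; Z {1,2,3,4,5}->{2,3,4,5} => REVISION
Constraint 2 (Z != U) on D(Z)={2,3,4,5} D(U)={1,2,3,4}: no change => not a revision
Constraint 3 (Z < W) on D(Z)={2,3,4,5} D(W)={1,2,3,4,5}: Z {2,3,4,5}->{2,3,4}; W {1,2,3,4,5}->{3,4,5} => REVISION
Constraint 4 (W + U = Z) on D(W)={3,4,5} D(U)={1,2,3,4} D(Z)={2,3,4}: W {3,4,5}->{3}; U {1,2,3,4}->{1}; Z {2,3,4}->{4} => REVISION
Total revisions = 3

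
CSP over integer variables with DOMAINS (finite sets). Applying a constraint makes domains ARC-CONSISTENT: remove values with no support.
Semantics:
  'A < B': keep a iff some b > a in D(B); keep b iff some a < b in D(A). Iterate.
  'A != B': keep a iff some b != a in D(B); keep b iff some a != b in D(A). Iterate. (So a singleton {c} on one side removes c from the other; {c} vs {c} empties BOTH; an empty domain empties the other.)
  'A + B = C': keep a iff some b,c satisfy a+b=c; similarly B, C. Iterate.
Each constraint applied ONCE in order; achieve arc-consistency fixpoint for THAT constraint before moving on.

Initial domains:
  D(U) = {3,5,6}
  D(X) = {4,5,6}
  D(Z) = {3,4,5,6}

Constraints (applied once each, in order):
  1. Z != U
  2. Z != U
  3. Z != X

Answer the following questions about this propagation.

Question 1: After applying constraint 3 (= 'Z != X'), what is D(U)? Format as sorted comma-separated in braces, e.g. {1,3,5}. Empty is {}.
Answer: {3,5,6}

Derivation:
Constraint 1 (Z != U) on D(Z)={3,4,5,6} D(U)={3,5,6}: no change
Constraint 2 (Z != U) on D(Z)={3,4,5,6} D(U)={3,5,6}: no change
Constraint 3 (Z != X) on D(Z)={3,4,5,6} D(X)={4,5,6}: no change
So after constraint 3: D(U) = {3,5,6}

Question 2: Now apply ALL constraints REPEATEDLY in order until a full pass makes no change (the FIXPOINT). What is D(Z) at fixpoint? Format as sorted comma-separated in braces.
Answer: {3,4,5,6}

Derivation:
pass 0 (initial): D(Z)={3,4,5,6}
pass 1: no change
Fixpoint after 1 passes: D(Z) = {3,4,5,6}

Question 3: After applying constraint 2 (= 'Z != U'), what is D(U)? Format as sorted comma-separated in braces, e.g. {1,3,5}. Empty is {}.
Answer: {3,5,6}

Derivation:
Constraint 1 (Z != U) on D(Z)={3,4,5,6} D(U)={3,5,6}: no change
Constraint 2 (Z != U) on D(Z)={3,4,5,6} D(U)={3,5,6}: no change
So after constraint 2: D(U) = {3,5,6}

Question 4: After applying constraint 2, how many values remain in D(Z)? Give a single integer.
Answer: 4

Derivation:
Constraint 1 (Z != U) on D(Z)={3,4,5,6} D(U)={3,5,6}: no change
Constraint 2 (Z != U) on D(Z)={3,4,5,6} D(U)={3,5,6}: no change
So after constraint 2: D(Z)={3,4,5,6}, size = 4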